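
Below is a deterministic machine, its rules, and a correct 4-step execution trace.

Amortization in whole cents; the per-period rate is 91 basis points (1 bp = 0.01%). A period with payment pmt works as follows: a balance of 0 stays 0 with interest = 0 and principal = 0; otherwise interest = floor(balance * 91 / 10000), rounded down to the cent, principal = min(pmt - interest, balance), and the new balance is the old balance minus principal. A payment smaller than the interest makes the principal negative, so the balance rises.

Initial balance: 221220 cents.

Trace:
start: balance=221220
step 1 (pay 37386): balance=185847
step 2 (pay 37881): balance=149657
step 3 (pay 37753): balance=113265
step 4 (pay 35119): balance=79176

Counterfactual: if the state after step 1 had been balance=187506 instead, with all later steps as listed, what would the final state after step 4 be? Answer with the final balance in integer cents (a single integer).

80882

state after step 1 := balance=187506
step 2 (pay 37881): balance=151331
step 3 (pay 37753): balance=114955
step 4 (pay 35119): balance=80882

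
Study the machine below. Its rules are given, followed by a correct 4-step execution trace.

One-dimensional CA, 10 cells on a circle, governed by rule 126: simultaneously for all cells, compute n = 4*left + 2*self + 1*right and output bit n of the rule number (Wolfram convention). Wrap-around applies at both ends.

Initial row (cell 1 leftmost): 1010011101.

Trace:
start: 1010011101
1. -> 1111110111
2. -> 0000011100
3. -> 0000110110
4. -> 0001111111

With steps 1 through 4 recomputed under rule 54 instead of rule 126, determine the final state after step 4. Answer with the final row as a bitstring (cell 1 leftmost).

(re-executing steps 1..4 under rule 54; state before step 1: 1010011101)
1. -> 0111100010
2. -> 1000010111
3. -> 0100111000
4. -> 1111000100

1111000100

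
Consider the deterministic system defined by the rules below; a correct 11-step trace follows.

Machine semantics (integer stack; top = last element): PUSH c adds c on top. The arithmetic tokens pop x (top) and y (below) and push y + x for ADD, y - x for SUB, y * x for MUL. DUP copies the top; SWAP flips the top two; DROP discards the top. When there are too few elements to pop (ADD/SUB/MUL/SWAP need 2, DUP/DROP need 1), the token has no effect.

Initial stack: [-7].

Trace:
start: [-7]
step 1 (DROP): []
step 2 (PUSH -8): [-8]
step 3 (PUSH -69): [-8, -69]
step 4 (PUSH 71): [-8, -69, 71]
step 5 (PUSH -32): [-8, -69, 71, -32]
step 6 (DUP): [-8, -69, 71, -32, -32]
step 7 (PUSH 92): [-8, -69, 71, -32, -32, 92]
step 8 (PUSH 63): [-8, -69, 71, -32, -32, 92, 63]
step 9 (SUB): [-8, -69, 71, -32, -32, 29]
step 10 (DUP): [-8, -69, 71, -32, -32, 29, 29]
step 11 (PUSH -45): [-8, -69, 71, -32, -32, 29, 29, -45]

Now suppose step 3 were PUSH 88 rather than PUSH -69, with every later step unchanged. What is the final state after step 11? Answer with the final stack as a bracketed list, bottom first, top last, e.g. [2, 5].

[-8, 88, 71, -32, -32, 29, 29, -45]

(re-executing from step 3 with the substitution; state before step 3: [-8])
step 3 (PUSH 88): [-8, 88]
step 4 (PUSH 71): [-8, 88, 71]
step 5 (PUSH -32): [-8, 88, 71, -32]
step 6 (DUP): [-8, 88, 71, -32, -32]
step 7 (PUSH 92): [-8, 88, 71, -32, -32, 92]
step 8 (PUSH 63): [-8, 88, 71, -32, -32, 92, 63]
step 9 (SUB): [-8, 88, 71, -32, -32, 29]
step 10 (DUP): [-8, 88, 71, -32, -32, 29, 29]
step 11 (PUSH -45): [-8, 88, 71, -32, -32, 29, 29, -45]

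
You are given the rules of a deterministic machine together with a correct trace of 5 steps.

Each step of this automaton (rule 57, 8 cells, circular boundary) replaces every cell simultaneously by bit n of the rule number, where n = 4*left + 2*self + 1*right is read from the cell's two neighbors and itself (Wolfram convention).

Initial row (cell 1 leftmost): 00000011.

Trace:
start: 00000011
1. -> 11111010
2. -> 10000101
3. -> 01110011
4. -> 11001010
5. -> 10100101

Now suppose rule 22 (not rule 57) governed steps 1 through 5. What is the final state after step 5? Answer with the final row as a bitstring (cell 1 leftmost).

11111100

(re-executing steps 1..5 under rule 22; state before step 1: 00000011)
1. -> 10000100
2. -> 11001111
3. -> 00110000
4. -> 01001000
5. -> 11111100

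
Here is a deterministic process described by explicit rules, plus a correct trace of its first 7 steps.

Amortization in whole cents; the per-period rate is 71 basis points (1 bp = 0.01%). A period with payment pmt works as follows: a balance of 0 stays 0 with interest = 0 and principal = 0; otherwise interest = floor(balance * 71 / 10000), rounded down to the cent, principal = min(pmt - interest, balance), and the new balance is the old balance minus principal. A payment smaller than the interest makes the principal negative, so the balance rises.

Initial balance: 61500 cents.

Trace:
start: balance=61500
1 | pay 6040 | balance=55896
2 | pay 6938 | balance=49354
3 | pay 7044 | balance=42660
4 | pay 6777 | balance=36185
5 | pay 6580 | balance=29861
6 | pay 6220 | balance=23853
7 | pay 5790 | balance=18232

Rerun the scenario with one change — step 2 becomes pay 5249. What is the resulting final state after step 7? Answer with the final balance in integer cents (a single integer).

19982

(re-executing from step 2 with the substitution; state before step 2: balance=55896)
2 | pay 5249 | balance=51043
3 | pay 7044 | balance=44361
4 | pay 6777 | balance=37898
5 | pay 6580 | balance=31587
6 | pay 6220 | balance=25591
7 | pay 5790 | balance=19982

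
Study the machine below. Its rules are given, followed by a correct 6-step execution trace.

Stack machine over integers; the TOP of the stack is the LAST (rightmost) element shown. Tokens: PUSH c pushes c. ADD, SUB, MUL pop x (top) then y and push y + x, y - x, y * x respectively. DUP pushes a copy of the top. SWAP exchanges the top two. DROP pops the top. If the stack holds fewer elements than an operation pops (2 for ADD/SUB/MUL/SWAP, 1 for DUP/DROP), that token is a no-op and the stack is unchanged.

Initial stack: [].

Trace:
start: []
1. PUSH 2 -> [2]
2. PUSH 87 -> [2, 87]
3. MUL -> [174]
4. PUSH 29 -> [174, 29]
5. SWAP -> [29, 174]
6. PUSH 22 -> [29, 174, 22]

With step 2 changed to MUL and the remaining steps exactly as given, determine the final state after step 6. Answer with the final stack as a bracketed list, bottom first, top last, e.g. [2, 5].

(re-executing from step 2 with the substitution; state before step 2: [2])
2. MUL -> [2]
3. MUL -> [2]
4. PUSH 29 -> [2, 29]
5. SWAP -> [29, 2]
6. PUSH 22 -> [29, 2, 22]

[29, 2, 22]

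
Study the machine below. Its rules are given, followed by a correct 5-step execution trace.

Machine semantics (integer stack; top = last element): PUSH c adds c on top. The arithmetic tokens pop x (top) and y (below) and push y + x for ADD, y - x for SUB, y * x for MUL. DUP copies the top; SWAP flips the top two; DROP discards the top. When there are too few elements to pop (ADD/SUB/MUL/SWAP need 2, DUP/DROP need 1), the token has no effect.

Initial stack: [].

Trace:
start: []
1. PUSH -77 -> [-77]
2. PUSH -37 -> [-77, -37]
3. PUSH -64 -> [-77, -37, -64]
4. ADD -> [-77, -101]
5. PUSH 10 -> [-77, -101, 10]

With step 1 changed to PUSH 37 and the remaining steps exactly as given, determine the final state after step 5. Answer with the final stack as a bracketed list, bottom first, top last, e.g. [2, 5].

(re-executing from step 1 with the substitution; state before step 1: [])
1. PUSH 37 -> [37]
2. PUSH -37 -> [37, -37]
3. PUSH -64 -> [37, -37, -64]
4. ADD -> [37, -101]
5. PUSH 10 -> [37, -101, 10]

[37, -101, 10]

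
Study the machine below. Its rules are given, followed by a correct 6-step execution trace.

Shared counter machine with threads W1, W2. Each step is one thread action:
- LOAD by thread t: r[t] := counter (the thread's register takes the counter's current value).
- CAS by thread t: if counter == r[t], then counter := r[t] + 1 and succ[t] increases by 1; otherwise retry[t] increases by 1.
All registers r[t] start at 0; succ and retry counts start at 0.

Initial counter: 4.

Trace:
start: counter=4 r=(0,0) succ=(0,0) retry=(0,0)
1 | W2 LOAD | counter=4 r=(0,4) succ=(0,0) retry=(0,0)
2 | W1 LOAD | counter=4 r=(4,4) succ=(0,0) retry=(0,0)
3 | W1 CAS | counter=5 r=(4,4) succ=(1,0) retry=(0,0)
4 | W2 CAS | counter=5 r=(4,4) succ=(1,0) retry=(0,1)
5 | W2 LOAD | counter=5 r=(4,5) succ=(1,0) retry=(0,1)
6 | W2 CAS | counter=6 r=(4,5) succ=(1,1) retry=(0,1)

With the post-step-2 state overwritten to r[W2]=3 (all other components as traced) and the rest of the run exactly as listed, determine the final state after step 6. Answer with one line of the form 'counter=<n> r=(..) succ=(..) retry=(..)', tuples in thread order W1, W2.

state after step 2 := counter=4 r=(4,3) succ=(0,0) retry=(0,0)
3 | W1 CAS | counter=5 r=(4,3) succ=(1,0) retry=(0,0)
4 | W2 CAS | counter=5 r=(4,3) succ=(1,0) retry=(0,1)
5 | W2 LOAD | counter=5 r=(4,5) succ=(1,0) retry=(0,1)
6 | W2 CAS | counter=6 r=(4,5) succ=(1,1) retry=(0,1)

counter=6 r=(4,5) succ=(1,1) retry=(0,1)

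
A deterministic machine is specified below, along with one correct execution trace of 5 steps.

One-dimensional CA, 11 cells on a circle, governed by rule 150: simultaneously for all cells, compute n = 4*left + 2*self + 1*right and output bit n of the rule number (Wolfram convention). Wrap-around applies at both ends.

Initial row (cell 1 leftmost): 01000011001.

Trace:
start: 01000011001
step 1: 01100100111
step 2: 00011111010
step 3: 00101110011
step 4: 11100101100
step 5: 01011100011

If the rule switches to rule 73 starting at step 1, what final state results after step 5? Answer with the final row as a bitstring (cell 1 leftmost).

11011011011

(re-executing steps 1..5 under rule 73; state before step 1: 01000011001)
step 1: 00011011000
step 2: 11011011011
step 3: 01011011010
step 4: 00011011000
step 5: 11011011011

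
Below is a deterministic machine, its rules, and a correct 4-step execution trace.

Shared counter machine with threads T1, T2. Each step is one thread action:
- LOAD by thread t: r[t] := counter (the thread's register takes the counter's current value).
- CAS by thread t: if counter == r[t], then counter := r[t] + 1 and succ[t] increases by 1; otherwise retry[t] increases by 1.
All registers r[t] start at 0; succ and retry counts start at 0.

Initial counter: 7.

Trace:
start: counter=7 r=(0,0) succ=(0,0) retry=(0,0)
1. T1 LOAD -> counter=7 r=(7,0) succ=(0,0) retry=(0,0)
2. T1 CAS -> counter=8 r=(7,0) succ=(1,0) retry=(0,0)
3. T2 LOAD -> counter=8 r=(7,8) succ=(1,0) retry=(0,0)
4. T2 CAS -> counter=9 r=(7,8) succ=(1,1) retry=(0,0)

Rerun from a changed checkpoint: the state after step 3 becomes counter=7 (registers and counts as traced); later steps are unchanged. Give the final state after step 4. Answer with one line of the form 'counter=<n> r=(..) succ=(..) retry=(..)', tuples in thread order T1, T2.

counter=7 r=(7,8) succ=(1,0) retry=(0,1)

state after step 3 := counter=7 r=(7,8) succ=(1,0) retry=(0,0)
4. T2 CAS -> counter=7 r=(7,8) succ=(1,0) retry=(0,1)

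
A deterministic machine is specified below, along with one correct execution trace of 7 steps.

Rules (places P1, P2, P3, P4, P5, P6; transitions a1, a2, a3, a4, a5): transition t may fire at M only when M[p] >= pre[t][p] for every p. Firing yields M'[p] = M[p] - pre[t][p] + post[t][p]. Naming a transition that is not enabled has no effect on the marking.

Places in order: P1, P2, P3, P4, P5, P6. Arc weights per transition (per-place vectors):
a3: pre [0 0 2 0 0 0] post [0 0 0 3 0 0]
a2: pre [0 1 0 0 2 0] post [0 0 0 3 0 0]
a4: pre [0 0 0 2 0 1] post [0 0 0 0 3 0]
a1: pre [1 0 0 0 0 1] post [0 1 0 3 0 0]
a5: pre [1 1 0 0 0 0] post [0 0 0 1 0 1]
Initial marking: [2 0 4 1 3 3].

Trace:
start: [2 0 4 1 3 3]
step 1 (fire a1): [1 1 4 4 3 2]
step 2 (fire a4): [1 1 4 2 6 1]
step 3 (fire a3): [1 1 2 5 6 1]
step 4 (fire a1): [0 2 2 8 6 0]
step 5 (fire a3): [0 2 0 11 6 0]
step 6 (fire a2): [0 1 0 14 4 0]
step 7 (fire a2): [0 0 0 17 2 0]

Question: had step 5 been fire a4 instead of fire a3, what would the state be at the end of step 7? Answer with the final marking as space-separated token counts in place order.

(re-executing from step 5 with the substitution; state before step 5: [0 2 2 8 6 0])
step 5 (fire a4): [0 2 2 8 6 0]
step 6 (fire a2): [0 1 2 11 4 0]
step 7 (fire a2): [0 0 2 14 2 0]

0 0 2 14 2 0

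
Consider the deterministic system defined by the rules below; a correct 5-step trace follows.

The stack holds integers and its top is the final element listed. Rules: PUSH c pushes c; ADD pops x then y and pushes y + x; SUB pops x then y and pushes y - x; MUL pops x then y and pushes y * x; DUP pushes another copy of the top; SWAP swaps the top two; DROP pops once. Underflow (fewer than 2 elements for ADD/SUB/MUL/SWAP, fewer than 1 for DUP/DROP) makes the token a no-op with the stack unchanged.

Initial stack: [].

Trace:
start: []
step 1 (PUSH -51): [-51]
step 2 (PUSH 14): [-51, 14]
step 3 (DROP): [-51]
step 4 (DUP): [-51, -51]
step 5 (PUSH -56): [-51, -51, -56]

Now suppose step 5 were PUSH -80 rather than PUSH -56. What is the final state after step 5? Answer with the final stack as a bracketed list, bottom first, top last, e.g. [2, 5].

(re-executing from step 5 with the substitution; state before step 5: [-51, -51])
step 5 (PUSH -80): [-51, -51, -80]

[-51, -51, -80]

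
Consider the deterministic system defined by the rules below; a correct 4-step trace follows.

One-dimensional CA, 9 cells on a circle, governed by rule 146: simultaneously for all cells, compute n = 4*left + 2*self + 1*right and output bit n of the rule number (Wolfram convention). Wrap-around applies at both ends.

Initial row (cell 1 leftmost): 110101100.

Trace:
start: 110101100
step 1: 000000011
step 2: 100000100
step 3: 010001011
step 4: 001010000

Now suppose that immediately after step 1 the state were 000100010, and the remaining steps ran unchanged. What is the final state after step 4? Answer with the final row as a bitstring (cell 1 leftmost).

001000001

state after step 1 := 000100010
step 2: 001010101
step 3: 110000000
step 4: 001000001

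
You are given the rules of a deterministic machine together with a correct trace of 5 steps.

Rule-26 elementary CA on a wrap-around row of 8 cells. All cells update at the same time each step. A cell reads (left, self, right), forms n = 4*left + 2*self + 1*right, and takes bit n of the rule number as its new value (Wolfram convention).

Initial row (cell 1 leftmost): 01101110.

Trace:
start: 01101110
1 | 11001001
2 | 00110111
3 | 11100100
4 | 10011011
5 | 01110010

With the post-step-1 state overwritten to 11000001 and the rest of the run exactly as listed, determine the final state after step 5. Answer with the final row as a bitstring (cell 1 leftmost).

01001011

state after step 1 := 11000001
2 | 00100011
3 | 11010110
4 | 10000100
5 | 01001011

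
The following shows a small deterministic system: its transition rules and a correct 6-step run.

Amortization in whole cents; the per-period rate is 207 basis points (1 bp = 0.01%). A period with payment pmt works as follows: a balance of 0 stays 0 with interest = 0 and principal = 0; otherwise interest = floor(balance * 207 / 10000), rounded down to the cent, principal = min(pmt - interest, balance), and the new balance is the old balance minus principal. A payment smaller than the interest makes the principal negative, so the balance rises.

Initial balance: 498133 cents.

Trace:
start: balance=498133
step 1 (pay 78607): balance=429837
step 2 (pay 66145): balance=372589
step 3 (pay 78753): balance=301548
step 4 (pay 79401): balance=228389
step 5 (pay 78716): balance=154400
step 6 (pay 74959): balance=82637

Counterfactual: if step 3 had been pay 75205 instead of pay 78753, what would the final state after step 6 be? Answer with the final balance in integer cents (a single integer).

(re-executing from step 3 with the substitution; state before step 3: balance=372589)
step 3 (pay 75205): balance=305096
step 4 (pay 79401): balance=232010
step 5 (pay 78716): balance=158096
step 6 (pay 74959): balance=86409

86409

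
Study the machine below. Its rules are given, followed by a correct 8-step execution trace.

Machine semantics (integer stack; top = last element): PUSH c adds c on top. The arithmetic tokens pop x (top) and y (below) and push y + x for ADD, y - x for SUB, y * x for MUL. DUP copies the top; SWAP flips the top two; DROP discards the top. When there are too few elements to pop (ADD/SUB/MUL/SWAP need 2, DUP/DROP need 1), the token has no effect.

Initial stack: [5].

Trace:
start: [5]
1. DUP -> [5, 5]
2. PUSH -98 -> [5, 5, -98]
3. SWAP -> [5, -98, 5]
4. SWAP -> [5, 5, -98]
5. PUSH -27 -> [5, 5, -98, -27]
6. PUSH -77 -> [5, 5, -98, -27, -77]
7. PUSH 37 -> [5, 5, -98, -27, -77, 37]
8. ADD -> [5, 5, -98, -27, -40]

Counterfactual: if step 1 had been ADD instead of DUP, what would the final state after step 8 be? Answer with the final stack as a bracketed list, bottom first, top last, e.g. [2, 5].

[5, -98, -27, -40]

(re-executing from step 1 with the substitution; state before step 1: [5])
1. ADD -> [5]
2. PUSH -98 -> [5, -98]
3. SWAP -> [-98, 5]
4. SWAP -> [5, -98]
5. PUSH -27 -> [5, -98, -27]
6. PUSH -77 -> [5, -98, -27, -77]
7. PUSH 37 -> [5, -98, -27, -77, 37]
8. ADD -> [5, -98, -27, -40]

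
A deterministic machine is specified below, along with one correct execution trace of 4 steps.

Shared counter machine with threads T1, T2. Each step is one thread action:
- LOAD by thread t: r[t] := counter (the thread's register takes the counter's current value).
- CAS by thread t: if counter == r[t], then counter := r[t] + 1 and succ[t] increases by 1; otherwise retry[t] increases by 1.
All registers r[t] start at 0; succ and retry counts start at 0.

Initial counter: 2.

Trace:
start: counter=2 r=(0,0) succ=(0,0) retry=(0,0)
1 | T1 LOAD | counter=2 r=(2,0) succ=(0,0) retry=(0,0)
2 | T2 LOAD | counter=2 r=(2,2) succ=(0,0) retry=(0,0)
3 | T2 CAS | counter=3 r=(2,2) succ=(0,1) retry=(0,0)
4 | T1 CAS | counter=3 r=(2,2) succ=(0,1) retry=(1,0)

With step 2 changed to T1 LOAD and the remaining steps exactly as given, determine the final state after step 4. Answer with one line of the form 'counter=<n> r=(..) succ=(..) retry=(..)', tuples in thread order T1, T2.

counter=3 r=(2,0) succ=(1,0) retry=(0,1)

(re-executing from step 2 with the substitution; state before step 2: counter=2 r=(2,0) succ=(0,0) retry=(0,0))
2 | T1 LOAD | counter=2 r=(2,0) succ=(0,0) retry=(0,0)
3 | T2 CAS | counter=2 r=(2,0) succ=(0,0) retry=(0,1)
4 | T1 CAS | counter=3 r=(2,0) succ=(1,0) retry=(0,1)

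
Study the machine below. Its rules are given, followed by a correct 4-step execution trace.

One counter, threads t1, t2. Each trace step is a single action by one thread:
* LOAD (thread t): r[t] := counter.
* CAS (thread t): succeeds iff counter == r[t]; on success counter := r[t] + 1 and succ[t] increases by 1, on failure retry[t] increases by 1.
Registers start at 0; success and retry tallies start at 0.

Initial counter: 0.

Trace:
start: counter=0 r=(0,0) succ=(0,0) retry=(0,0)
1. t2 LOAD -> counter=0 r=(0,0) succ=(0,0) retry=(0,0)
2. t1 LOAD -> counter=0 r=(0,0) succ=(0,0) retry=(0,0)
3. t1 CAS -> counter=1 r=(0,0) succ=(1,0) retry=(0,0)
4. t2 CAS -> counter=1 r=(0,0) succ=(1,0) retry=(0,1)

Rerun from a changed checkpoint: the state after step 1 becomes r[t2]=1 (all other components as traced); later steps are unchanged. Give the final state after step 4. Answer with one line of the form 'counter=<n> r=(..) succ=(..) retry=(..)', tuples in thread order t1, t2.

state after step 1 := counter=0 r=(0,1) succ=(0,0) retry=(0,0)
2. t1 LOAD -> counter=0 r=(0,1) succ=(0,0) retry=(0,0)
3. t1 CAS -> counter=1 r=(0,1) succ=(1,0) retry=(0,0)
4. t2 CAS -> counter=2 r=(0,1) succ=(1,1) retry=(0,0)

counter=2 r=(0,1) succ=(1,1) retry=(0,0)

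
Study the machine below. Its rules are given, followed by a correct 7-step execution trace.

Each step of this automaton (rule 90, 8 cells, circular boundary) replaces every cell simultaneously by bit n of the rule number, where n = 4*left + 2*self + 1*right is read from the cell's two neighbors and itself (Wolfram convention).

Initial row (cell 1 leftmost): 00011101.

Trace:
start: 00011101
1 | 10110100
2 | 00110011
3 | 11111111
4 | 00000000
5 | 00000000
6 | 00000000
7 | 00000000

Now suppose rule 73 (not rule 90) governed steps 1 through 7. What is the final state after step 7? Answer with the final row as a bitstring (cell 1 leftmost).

(re-executing steps 1..7 under rule 73; state before step 1: 00011101)
1 | 01010100
2 | 00000001
3 | 01111100
4 | 01000101
5 | 00010000
6 | 11000111
7 | 01010100

01010100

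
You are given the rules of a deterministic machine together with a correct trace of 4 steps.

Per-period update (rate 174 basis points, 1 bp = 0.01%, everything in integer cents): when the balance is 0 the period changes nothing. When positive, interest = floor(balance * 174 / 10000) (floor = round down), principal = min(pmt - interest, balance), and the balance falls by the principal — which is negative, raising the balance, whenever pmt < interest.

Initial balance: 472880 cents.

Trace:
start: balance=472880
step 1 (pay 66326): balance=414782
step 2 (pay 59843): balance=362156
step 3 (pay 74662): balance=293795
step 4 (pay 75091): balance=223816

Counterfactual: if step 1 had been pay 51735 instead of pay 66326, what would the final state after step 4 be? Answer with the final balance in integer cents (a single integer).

(re-executing from step 1 with the substitution; state before step 1: balance=472880)
step 1 (pay 51735): balance=429373
step 2 (pay 59843): balance=377001
step 3 (pay 74662): balance=308898
step 4 (pay 75091): balance=239181

239181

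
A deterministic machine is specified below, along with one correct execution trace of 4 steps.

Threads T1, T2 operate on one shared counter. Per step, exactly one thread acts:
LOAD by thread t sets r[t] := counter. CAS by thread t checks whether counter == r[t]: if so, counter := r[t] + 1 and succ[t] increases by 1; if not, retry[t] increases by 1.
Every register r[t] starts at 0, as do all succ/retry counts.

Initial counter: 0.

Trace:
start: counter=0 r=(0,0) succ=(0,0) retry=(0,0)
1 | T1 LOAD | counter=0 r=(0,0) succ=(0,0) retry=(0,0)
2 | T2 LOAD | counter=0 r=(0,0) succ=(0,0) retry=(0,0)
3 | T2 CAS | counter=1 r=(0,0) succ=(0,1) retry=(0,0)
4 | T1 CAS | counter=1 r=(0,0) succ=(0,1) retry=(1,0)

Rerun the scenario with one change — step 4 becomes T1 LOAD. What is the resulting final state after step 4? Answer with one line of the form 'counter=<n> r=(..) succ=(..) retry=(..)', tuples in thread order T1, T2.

(re-executing from step 4 with the substitution; state before step 4: counter=1 r=(0,0) succ=(0,1) retry=(0,0))
4 | T1 LOAD | counter=1 r=(1,0) succ=(0,1) retry=(0,0)

counter=1 r=(1,0) succ=(0,1) retry=(0,0)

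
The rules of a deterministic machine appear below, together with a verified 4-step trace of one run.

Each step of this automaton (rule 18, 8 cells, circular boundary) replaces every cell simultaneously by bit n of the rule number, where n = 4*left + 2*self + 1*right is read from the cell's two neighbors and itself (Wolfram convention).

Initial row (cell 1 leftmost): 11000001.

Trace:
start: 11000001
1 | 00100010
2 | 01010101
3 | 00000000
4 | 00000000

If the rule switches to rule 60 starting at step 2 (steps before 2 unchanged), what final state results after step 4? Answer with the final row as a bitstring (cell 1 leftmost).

11111111

(re-executing steps 2..4 under rule 60; state before step 2: 00100010)
2 | 00110011
3 | 10101010
4 | 11111111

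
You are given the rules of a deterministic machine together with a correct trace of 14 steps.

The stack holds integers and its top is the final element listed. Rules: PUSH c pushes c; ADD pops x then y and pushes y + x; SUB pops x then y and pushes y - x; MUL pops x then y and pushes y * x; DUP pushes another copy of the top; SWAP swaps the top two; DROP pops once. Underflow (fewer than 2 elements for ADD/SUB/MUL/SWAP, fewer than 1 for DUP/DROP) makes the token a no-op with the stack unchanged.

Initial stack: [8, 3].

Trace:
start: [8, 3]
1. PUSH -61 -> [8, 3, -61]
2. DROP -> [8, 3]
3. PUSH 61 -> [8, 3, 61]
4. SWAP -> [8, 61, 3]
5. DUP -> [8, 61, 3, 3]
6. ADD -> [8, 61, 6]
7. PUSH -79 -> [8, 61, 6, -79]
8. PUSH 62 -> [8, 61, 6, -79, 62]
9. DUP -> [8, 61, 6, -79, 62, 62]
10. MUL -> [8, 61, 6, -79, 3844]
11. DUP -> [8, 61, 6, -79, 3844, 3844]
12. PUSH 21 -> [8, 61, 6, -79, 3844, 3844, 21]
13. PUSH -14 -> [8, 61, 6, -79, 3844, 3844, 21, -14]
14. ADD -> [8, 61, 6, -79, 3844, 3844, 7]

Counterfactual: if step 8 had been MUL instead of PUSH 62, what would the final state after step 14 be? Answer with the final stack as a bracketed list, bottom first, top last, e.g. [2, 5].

(re-executing from step 8 with the substitution; state before step 8: [8, 61, 6, -79])
8. MUL -> [8, 61, -474]
9. DUP -> [8, 61, -474, -474]
10. MUL -> [8, 61, 224676]
11. DUP -> [8, 61, 224676, 224676]
12. PUSH 21 -> [8, 61, 224676, 224676, 21]
13. PUSH -14 -> [8, 61, 224676, 224676, 21, -14]
14. ADD -> [8, 61, 224676, 224676, 7]

[8, 61, 224676, 224676, 7]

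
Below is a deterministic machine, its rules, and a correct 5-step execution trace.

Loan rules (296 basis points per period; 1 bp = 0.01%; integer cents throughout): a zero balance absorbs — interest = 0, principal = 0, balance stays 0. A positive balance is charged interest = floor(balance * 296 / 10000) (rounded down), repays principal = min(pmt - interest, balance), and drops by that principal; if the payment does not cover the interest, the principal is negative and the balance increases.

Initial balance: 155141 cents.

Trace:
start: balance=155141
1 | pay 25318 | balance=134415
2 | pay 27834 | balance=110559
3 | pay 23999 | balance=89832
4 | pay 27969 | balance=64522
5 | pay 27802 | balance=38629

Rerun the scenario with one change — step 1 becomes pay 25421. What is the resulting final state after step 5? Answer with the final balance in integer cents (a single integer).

38513

(re-executing from step 1 with the substitution; state before step 1: balance=155141)
1 | pay 25421 | balance=134312
2 | pay 27834 | balance=110453
3 | pay 23999 | balance=89723
4 | pay 27969 | balance=64409
5 | pay 27802 | balance=38513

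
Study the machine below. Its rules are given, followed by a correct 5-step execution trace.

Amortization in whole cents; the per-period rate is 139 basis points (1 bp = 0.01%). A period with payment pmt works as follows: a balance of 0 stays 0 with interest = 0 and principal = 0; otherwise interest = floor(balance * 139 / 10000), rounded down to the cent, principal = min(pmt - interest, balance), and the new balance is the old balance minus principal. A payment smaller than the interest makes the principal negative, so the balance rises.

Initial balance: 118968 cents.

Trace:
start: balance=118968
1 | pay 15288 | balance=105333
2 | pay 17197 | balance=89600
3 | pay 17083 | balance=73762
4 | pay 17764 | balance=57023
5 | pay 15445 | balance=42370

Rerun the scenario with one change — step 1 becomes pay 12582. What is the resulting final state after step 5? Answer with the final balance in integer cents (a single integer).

45228

(re-executing from step 1 with the substitution; state before step 1: balance=118968)
1 | pay 12582 | balance=108039
2 | pay 17197 | balance=92343
3 | pay 17083 | balance=76543
4 | pay 17764 | balance=59842
5 | pay 15445 | balance=45228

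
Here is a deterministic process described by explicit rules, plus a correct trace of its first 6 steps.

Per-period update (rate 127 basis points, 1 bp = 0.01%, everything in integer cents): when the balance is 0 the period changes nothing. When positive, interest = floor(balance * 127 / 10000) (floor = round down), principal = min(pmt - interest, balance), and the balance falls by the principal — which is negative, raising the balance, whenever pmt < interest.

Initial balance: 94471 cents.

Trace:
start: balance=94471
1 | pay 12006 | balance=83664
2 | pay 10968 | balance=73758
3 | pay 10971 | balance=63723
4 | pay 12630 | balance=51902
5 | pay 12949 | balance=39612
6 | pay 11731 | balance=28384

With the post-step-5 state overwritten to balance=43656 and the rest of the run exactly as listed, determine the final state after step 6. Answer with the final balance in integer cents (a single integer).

32479

state after step 5 := balance=43656
6 | pay 11731 | balance=32479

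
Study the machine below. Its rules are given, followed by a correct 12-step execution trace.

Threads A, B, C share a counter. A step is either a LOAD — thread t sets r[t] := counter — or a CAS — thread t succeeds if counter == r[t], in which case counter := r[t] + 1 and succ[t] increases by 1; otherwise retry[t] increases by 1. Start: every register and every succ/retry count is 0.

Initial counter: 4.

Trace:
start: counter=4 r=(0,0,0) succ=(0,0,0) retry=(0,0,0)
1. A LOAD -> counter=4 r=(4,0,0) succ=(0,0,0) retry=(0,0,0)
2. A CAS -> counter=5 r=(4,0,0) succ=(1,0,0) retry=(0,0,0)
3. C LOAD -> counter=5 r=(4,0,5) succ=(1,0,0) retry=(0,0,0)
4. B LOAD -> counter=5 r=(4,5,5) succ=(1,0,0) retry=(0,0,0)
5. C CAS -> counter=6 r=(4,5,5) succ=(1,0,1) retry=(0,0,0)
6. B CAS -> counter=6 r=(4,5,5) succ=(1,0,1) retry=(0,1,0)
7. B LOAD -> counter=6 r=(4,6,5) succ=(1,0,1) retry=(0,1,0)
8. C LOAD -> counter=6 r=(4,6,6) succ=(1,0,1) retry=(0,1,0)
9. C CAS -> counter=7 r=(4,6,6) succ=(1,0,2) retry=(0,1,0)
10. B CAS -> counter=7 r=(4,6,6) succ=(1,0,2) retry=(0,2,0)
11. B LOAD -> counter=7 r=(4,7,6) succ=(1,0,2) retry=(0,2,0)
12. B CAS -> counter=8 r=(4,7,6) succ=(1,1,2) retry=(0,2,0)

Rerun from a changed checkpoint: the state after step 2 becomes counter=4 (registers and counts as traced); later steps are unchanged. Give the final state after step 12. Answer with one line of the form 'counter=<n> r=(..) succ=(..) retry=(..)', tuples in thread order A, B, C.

counter=7 r=(4,6,5) succ=(1,1,2) retry=(0,2,0)

state after step 2 := counter=4 r=(4,0,0) succ=(1,0,0) retry=(0,0,0)
3. C LOAD -> counter=4 r=(4,0,4) succ=(1,0,0) retry=(0,0,0)
4. B LOAD -> counter=4 r=(4,4,4) succ=(1,0,0) retry=(0,0,0)
5. C CAS -> counter=5 r=(4,4,4) succ=(1,0,1) retry=(0,0,0)
6. B CAS -> counter=5 r=(4,4,4) succ=(1,0,1) retry=(0,1,0)
7. B LOAD -> counter=5 r=(4,5,4) succ=(1,0,1) retry=(0,1,0)
8. C LOAD -> counter=5 r=(4,5,5) succ=(1,0,1) retry=(0,1,0)
9. C CAS -> counter=6 r=(4,5,5) succ=(1,0,2) retry=(0,1,0)
10. B CAS -> counter=6 r=(4,5,5) succ=(1,0,2) retry=(0,2,0)
11. B LOAD -> counter=6 r=(4,6,5) succ=(1,0,2) retry=(0,2,0)
12. B CAS -> counter=7 r=(4,6,5) succ=(1,1,2) retry=(0,2,0)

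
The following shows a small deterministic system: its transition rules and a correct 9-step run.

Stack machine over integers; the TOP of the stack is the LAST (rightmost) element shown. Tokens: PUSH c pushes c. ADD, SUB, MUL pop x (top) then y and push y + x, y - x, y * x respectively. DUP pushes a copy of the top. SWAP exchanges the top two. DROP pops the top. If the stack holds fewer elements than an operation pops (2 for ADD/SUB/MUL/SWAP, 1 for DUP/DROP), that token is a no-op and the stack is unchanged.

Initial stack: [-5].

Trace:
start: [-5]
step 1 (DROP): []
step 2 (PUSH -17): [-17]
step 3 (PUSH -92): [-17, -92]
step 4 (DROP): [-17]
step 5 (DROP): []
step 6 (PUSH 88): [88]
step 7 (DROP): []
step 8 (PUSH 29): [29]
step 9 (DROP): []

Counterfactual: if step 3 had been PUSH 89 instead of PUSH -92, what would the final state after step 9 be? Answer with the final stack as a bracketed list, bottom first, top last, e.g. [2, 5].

[]

(re-executing from step 3 with the substitution; state before step 3: [-17])
step 3 (PUSH 89): [-17, 89]
step 4 (DROP): [-17]
step 5 (DROP): []
step 6 (PUSH 88): [88]
step 7 (DROP): []
step 8 (PUSH 29): [29]
step 9 (DROP): []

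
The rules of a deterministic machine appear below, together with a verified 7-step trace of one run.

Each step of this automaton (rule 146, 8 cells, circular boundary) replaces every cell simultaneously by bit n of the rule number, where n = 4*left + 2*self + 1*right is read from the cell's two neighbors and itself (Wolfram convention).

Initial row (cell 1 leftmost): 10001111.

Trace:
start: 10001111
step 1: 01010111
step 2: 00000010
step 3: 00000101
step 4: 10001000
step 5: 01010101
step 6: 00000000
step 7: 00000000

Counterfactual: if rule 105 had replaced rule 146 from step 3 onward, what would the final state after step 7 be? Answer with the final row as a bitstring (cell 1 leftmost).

11111000

(re-executing steps 3..7 under rule 105; state before step 3: 00000010)
step 3: 11111000
step 4: 10001010
step 5: 00100101
step 6: 00000010
step 7: 11111000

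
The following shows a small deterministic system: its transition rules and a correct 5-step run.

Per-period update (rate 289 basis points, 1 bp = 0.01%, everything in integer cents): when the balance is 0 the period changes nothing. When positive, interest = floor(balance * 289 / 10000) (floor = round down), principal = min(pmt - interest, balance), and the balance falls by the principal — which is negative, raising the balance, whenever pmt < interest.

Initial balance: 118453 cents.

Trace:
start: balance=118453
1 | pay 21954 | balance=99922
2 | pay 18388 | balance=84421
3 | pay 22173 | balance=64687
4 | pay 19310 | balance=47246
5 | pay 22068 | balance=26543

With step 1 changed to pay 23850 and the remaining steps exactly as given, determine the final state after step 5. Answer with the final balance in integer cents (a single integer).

(re-executing from step 1 with the substitution; state before step 1: balance=118453)
1 | pay 23850 | balance=98026
2 | pay 18388 | balance=82470
3 | pay 22173 | balance=62680
4 | pay 19310 | balance=45181
5 | pay 22068 | balance=24418

24418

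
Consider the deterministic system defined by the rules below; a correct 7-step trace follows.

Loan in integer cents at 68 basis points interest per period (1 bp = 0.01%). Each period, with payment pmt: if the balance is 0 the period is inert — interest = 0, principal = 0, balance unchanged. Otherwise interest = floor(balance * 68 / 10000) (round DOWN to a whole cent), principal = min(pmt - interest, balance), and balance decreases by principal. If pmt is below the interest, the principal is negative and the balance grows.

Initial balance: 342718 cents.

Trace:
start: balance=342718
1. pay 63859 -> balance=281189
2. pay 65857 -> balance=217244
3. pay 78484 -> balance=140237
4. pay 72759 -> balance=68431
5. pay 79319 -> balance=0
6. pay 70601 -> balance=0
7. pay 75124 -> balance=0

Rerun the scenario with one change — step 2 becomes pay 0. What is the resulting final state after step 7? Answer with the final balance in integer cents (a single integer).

(re-executing from step 2 with the substitution; state before step 2: balance=281189)
2. pay 0 -> balance=283101
3. pay 78484 -> balance=206542
4. pay 72759 -> balance=135187
5. pay 79319 -> balance=56787
6. pay 70601 -> balance=0
7. pay 75124 -> balance=0

0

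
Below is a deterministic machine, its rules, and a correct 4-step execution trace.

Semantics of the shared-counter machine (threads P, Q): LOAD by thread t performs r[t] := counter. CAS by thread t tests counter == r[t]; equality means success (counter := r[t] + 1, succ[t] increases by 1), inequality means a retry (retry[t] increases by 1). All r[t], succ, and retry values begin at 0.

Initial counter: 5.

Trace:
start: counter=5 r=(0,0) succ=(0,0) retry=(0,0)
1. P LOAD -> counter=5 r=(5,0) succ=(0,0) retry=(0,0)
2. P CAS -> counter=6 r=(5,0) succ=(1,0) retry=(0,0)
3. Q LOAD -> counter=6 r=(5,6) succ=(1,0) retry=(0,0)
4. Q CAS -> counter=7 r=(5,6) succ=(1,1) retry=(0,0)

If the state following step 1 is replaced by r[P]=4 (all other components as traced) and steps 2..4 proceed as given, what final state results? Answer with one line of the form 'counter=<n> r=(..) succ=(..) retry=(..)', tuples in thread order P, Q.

state after step 1 := counter=5 r=(4,0) succ=(0,0) retry=(0,0)
2. P CAS -> counter=5 r=(4,0) succ=(0,0) retry=(1,0)
3. Q LOAD -> counter=5 r=(4,5) succ=(0,0) retry=(1,0)
4. Q CAS -> counter=6 r=(4,5) succ=(0,1) retry=(1,0)

counter=6 r=(4,5) succ=(0,1) retry=(1,0)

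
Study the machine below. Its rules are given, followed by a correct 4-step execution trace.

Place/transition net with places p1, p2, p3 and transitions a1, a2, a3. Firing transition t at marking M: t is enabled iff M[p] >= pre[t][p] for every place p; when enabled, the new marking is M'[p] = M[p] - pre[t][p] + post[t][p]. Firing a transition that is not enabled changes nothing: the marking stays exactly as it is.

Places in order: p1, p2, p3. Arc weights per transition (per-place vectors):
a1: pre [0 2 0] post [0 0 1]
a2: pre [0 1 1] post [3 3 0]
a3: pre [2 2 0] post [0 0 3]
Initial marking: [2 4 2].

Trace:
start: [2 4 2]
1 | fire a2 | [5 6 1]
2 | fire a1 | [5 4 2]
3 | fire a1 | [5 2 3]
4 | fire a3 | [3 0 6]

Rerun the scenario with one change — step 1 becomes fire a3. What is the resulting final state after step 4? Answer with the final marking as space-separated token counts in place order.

(re-executing from step 1 with the substitution; state before step 1: [2 4 2])
1 | fire a3 | [0 2 5]
2 | fire a1 | [0 0 6]
3 | fire a1 | [0 0 6]
4 | fire a3 | [0 0 6]

0 0 6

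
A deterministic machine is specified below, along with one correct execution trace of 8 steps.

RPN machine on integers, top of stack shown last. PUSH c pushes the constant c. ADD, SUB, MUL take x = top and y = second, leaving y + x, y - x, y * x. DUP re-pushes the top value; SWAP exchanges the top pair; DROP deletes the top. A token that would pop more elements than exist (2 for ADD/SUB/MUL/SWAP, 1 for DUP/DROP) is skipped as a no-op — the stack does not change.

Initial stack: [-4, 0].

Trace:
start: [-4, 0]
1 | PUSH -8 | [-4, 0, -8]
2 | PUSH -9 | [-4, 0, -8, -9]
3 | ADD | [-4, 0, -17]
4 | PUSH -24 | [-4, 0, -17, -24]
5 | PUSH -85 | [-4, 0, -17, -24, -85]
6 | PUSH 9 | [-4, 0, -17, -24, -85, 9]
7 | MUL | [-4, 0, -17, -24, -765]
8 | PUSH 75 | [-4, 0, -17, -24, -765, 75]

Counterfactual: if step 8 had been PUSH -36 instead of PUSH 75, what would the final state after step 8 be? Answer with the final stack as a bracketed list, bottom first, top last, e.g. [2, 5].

(re-executing from step 8 with the substitution; state before step 8: [-4, 0, -17, -24, -765])
8 | PUSH -36 | [-4, 0, -17, -24, -765, -36]

[-4, 0, -17, -24, -765, -36]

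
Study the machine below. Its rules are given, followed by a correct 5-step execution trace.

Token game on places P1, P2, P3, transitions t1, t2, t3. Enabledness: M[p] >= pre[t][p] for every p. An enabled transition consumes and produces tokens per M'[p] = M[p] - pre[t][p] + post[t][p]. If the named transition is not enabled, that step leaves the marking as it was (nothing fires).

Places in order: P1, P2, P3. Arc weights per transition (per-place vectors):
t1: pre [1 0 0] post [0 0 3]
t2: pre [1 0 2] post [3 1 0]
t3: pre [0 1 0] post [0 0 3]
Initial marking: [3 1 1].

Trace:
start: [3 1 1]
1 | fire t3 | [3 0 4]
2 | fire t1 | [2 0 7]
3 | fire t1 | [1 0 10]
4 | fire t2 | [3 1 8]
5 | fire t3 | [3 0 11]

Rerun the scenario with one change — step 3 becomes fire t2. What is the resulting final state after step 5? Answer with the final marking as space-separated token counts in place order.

6 1 6

(re-executing from step 3 with the substitution; state before step 3: [2 0 7])
3 | fire t2 | [4 1 5]
4 | fire t2 | [6 2 3]
5 | fire t3 | [6 1 6]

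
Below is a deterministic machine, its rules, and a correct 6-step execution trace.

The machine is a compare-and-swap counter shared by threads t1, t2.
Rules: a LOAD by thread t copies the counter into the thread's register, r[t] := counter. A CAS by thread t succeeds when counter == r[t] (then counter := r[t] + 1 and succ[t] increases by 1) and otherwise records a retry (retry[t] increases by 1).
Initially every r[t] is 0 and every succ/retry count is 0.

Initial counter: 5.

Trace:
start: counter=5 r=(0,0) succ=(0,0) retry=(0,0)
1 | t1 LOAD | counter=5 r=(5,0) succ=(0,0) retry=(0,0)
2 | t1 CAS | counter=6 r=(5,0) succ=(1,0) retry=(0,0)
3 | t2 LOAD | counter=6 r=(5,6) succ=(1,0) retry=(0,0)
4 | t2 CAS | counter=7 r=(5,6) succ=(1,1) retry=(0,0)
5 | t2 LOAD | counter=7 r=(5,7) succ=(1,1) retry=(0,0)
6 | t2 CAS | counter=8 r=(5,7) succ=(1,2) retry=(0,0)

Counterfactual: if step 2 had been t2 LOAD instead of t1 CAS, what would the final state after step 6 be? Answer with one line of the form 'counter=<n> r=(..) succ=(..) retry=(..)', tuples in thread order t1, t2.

(re-executing from step 2 with the substitution; state before step 2: counter=5 r=(5,0) succ=(0,0) retry=(0,0))
2 | t2 LOAD | counter=5 r=(5,5) succ=(0,0) retry=(0,0)
3 | t2 LOAD | counter=5 r=(5,5) succ=(0,0) retry=(0,0)
4 | t2 CAS | counter=6 r=(5,5) succ=(0,1) retry=(0,0)
5 | t2 LOAD | counter=6 r=(5,6) succ=(0,1) retry=(0,0)
6 | t2 CAS | counter=7 r=(5,6) succ=(0,2) retry=(0,0)

counter=7 r=(5,6) succ=(0,2) retry=(0,0)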